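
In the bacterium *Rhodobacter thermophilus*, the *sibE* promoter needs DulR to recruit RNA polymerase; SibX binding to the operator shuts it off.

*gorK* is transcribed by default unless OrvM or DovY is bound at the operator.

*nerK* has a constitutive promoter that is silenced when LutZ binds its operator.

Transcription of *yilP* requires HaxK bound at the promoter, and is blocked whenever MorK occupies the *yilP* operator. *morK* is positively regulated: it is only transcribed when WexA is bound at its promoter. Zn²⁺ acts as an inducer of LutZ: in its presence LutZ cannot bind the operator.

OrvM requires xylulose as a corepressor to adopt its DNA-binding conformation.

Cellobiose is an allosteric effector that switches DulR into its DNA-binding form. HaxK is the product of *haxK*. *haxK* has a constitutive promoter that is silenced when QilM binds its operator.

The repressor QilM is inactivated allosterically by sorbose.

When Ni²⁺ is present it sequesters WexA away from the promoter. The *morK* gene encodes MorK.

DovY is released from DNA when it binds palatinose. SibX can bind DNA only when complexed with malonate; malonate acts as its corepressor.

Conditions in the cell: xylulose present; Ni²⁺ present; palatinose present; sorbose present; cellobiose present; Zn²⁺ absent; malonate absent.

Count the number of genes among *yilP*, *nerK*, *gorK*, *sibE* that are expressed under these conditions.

Sorbose is present, so QilM is inactive.
With no repressor bound, *haxK* is transcribed.
So HaxK is produced and active.
Ni²⁺ is present, so WexA is inactive.
Required activator WexA is absent, so *morK* is not transcribed.
So MorK is not produced.
No repressor is bound and HaxK is active, so *yilP* is transcribed.
→ *yilP* is ON.
Zn²⁺ is absent, so LutZ is active.
With repressor LutZ bound, *nerK* is not transcribed.
→ *nerK* is OFF.
Xylulose is present, so OrvM is active.
Palatinose is present, so DovY is inactive.
With repressor OrvM bound, *gorK* is not transcribed.
→ *gorK* is OFF.
Cellobiose is present, so DulR is active.
Malonate is absent, so SibX is inactive.
No repressor is bound and DulR is active, so *sibE* is transcribed.
→ *sibE* is ON.
2 of the 4 genes are transcribed.

2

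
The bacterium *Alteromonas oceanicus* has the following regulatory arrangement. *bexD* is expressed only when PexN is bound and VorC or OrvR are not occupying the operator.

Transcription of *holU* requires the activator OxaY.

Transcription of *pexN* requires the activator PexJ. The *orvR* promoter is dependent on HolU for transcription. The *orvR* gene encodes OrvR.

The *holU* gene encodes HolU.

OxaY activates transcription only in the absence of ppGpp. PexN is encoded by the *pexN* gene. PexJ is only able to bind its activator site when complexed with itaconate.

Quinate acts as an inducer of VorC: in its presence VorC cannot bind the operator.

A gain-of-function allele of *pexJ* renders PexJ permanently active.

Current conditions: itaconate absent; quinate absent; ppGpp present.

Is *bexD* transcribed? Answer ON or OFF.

OFF

Quinate is absent, so VorC is active.
ppGpp is present, so OxaY is inactive.
Required activator OxaY is absent, so *holU* is not transcribed.
So HolU is not produced.
Required activator HolU is absent, so *orvR* is not transcribed.
So OrvR is not produced.
PexJ is constitutively active in this strain.
No repressor is bound and PexJ is active, so *pexN* is transcribed.
So PexN is produced and active.
With repressor VorC bound, *bexD* is not transcribed.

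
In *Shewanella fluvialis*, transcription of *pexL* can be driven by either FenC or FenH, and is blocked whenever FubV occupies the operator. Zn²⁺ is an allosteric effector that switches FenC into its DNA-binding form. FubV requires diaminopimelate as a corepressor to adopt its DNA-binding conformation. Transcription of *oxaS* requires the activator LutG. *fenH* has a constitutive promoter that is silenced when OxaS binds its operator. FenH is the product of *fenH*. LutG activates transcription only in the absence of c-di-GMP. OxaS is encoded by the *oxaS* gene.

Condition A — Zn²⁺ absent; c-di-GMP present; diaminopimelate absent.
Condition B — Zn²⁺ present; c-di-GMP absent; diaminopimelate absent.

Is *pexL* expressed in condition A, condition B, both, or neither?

both

Condition A:
Zn²⁺ is absent, so FenC is inactive.
c-di-GMP is present, so LutG is inactive.
Required activator LutG is absent, so *oxaS* is not transcribed.
So OxaS is not produced.
With no repressor bound, *fenH* is transcribed.
So FenH is produced and active.
Diaminopimelate is absent, so FubV is inactive.
Activator FenH is present, so *pexL* is transcribed.
→ *pexL* is ON in A.
Condition B:
Zn²⁺ is present, so FenC is active.
c-di-GMP is absent, so LutG is active.
No repressor is bound and LutG is active, so *oxaS* is transcribed.
So OxaS is produced and active.
With repressor OxaS bound, *fenH* is not transcribed.
So FenH is not produced.
Diaminopimelate is absent, so FubV is inactive.
Activator FenC is present, so *pexL* is transcribed.
→ *pexL* is ON in B.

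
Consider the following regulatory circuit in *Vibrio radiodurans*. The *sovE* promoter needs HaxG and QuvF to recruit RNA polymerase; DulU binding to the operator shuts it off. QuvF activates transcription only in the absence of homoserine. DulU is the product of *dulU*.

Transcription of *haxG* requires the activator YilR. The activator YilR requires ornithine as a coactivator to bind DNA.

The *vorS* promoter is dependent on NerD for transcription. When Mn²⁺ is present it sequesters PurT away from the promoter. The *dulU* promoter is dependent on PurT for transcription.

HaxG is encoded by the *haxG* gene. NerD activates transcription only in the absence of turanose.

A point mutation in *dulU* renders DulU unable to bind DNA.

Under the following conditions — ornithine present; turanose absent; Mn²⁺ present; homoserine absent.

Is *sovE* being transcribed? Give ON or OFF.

ON

DulU is non-functional in this strain, so it has no effect.
Ornithine is present, so YilR is active.
No repressor is bound and YilR is active, so *haxG* is transcribed.
So HaxG is produced and active.
Homoserine is absent, so QuvF is active.
No repressor is bound and HaxG and QuvF are active, so *sovE* is transcribed.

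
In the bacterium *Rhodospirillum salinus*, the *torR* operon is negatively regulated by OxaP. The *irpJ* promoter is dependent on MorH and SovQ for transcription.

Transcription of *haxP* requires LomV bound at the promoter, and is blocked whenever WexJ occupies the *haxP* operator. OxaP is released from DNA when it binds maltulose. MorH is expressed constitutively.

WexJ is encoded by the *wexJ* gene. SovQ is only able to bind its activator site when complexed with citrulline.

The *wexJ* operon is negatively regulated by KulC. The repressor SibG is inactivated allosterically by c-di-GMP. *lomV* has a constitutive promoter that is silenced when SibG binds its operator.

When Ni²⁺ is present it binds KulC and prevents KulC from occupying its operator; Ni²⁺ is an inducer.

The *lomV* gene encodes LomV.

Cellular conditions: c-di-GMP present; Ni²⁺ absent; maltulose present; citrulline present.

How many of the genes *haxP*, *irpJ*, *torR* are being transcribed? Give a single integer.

3

c-di-GMP is present, so SibG is inactive.
With no repressor bound, *lomV* is transcribed.
So LomV is produced and active.
Ni²⁺ is absent, so KulC is active.
With repressor KulC bound, *wexJ* is not transcribed.
So WexJ is not produced.
No repressor is bound and LomV is active, so *haxP* is transcribed.
→ *haxP* is ON.
MorH is produced constitutively and is active.
Citrulline is present, so SovQ is active.
No repressor is bound and MorH and SovQ are active, so *irpJ* is transcribed.
→ *irpJ* is ON.
Maltulose is present, so OxaP is inactive.
With no repressor bound, *torR* is transcribed.
→ *torR* is ON.
3 of the 3 genes are transcribed.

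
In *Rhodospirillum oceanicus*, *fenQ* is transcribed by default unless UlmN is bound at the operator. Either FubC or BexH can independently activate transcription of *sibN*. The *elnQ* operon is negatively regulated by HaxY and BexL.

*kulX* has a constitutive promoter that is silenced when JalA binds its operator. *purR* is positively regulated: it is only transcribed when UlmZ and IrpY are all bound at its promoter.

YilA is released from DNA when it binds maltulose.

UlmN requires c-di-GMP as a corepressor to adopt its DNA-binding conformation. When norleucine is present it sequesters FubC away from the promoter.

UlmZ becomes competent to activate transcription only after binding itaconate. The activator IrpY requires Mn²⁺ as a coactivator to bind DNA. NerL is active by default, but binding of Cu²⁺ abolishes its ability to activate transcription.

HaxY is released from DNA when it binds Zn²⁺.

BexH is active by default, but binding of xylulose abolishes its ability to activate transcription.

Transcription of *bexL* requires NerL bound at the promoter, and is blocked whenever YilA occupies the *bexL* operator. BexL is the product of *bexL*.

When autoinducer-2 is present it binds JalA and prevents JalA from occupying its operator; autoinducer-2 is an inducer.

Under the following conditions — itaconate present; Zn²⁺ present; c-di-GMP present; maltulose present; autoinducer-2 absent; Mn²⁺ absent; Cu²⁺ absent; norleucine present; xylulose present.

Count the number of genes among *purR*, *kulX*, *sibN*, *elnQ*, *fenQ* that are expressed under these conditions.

0

Itaconate is present, so UlmZ is active.
Mn²⁺ is absent, so IrpY is inactive.
Required activator IrpY is absent, so *purR* is not transcribed.
→ *purR* is OFF.
Autoinducer-2 is absent, so JalA is active.
With repressor JalA bound, *kulX* is not transcribed.
→ *kulX* is OFF.
Norleucine is present, so FubC is inactive.
Xylulose is present, so BexH is inactive.
No activator is available at the *sibN* promoter, so *sibN* is not transcribed.
→ *sibN* is OFF.
Zn²⁺ is present, so HaxY is inactive.
Cu²⁺ is absent, so NerL is active.
Maltulose is present, so YilA is inactive.
No repressor is bound and NerL is active, so *bexL* is transcribed.
So BexL is produced and active.
With repressor BexL bound, *elnQ* is not transcribed.
→ *elnQ* is OFF.
c-di-GMP is present, so UlmN is active.
With repressor UlmN bound, *fenQ* is not transcribed.
→ *fenQ* is OFF.
0 of the 5 genes are transcribed.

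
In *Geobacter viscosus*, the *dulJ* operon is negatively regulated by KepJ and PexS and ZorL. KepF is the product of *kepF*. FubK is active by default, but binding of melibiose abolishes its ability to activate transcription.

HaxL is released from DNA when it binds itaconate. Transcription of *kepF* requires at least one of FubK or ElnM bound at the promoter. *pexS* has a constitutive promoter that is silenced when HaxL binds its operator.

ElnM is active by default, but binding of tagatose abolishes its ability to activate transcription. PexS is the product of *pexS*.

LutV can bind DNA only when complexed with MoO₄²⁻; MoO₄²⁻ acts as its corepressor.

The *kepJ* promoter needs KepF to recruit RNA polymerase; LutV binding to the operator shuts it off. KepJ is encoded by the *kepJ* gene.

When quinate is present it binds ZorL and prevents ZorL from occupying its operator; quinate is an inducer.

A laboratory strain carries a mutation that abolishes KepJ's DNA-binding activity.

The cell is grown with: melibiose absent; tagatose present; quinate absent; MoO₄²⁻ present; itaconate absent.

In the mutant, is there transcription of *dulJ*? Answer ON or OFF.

OFF

KepJ is non-functional in this strain, so it has no effect.
Itaconate is absent, so HaxL is active.
With repressor HaxL bound, *pexS* is not transcribed.
So PexS is not produced.
Quinate is absent, so ZorL is active.
With repressor ZorL bound, *dulJ* is not transcribed.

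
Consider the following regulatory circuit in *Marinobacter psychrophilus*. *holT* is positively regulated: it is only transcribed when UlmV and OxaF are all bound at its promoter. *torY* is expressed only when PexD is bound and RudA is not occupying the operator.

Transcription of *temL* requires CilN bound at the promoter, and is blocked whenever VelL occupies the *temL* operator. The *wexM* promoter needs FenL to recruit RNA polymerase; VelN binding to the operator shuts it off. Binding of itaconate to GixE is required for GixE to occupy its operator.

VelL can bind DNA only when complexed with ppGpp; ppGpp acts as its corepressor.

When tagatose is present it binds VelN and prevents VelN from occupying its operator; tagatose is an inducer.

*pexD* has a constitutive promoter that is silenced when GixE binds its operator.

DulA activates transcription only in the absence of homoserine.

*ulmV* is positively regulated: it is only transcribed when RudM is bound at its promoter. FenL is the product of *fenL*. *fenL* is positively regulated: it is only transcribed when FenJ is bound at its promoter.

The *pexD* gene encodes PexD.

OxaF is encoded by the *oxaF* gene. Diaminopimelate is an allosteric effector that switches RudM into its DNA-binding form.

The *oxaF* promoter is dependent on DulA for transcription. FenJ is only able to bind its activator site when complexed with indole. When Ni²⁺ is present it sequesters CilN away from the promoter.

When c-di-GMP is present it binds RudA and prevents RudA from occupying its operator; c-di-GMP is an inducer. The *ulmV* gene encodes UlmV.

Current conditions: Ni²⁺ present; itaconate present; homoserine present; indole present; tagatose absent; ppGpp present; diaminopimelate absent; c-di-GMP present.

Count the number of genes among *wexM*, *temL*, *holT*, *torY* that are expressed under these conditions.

0

Indole is present, so FenJ is active.
No repressor is bound and FenJ is active, so *fenL* is transcribed.
So FenL is produced and active.
Tagatose is absent, so VelN is active.
With repressor VelN bound, *wexM* is not transcribed.
→ *wexM* is OFF.
Ni²⁺ is present, so CilN is inactive.
ppGpp is present, so VelL is active.
With repressor VelL bound, *temL* is not transcribed.
→ *temL* is OFF.
Diaminopimelate is absent, so RudM is inactive.
Required activator RudM is absent, so *ulmV* is not transcribed.
So UlmV is not produced.
Homoserine is present, so DulA is inactive.
Required activator DulA is absent, so *oxaF* is not transcribed.
So OxaF is not produced.
Required activator UlmV is absent, so *holT* is not transcribed.
→ *holT* is OFF.
c-di-GMP is present, so RudA is inactive.
Itaconate is present, so GixE is active.
With repressor GixE bound, *pexD* is not transcribed.
So PexD is not produced.
Required activator PexD is absent, so *torY* is not transcribed.
→ *torY* is OFF.
0 of the 4 genes are transcribed.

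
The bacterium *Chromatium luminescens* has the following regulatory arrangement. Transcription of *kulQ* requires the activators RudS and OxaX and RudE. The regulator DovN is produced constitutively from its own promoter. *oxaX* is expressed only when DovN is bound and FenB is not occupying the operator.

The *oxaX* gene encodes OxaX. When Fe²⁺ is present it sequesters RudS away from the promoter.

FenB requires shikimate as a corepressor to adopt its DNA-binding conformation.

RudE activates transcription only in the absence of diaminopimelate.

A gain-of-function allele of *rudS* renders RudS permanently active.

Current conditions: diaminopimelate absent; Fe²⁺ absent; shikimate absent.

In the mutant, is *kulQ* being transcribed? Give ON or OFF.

RudS is constitutively active in this strain.
Shikimate is absent, so FenB is inactive.
DovN is produced constitutively and is active.
No repressor is bound and DovN is active, so *oxaX* is transcribed.
So OxaX is produced and active.
Diaminopimelate is absent, so RudE is active.
No repressor is bound and RudS and OxaX and RudE are active, so *kulQ* is transcribed.

ON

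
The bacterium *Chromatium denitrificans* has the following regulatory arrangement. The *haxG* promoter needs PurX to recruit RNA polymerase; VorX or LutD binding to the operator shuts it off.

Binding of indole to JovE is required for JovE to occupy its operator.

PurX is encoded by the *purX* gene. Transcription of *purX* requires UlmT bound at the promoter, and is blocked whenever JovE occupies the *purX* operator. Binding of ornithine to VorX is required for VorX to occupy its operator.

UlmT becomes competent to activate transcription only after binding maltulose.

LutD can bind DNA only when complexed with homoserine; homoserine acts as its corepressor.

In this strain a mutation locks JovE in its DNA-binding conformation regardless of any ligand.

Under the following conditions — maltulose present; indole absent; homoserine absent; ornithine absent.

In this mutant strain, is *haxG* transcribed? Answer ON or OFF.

JovE is constitutively active in this strain.
Maltulose is present, so UlmT is active.
With repressor JovE bound, *purX* is not transcribed.
So PurX is not produced.
Ornithine is absent, so VorX is inactive.
Homoserine is absent, so LutD is inactive.
Required activator PurX is absent, so *haxG* is not transcribed.

OFF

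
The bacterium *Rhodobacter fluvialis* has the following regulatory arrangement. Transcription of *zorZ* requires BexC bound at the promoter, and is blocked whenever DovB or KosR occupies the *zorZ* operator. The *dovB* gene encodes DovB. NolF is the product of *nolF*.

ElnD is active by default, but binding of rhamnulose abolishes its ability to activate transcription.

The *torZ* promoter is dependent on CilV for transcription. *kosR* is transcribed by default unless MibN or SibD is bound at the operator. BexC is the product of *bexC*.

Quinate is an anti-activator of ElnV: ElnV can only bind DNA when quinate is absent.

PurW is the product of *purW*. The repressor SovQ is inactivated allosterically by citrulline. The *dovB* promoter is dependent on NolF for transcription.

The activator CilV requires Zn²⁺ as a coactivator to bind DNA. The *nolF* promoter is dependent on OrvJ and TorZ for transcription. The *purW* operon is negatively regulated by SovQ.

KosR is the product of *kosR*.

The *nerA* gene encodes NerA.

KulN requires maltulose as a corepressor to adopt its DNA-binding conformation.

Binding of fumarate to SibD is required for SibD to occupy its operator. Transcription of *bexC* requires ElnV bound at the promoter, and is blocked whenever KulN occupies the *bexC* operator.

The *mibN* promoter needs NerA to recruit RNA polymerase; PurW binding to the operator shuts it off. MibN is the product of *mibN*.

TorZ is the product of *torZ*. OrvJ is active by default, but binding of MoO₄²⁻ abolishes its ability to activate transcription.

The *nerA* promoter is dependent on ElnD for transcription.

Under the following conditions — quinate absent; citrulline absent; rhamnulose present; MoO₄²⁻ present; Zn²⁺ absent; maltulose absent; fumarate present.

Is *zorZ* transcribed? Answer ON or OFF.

ON

MoO₄²⁻ is present, so OrvJ is inactive.
Zn²⁺ is absent, so CilV is inactive.
Required activator CilV is absent, so *torZ* is not transcribed.
So TorZ is not produced.
Required activator OrvJ is absent, so *nolF* is not transcribed.
So NolF is not produced.
Required activator NolF is absent, so *dovB* is not transcribed.
So DovB is not produced.
Quinate is absent, so ElnV is active.
Maltulose is absent, so KulN is inactive.
No repressor is bound and ElnV is active, so *bexC* is transcribed.
So BexC is produced and active.
Citrulline is absent, so SovQ is active.
With repressor SovQ bound, *purW* is not transcribed.
So PurW is not produced.
Rhamnulose is present, so ElnD is inactive.
Required activator ElnD is absent, so *nerA* is not transcribed.
So NerA is not produced.
Required activator NerA is absent, so *mibN* is not transcribed.
So MibN is not produced.
Fumarate is present, so SibD is active.
With repressor SibD bound, *kosR* is not transcribed.
So KosR is not produced.
No repressor is bound and BexC is active, so *zorZ* is transcribed.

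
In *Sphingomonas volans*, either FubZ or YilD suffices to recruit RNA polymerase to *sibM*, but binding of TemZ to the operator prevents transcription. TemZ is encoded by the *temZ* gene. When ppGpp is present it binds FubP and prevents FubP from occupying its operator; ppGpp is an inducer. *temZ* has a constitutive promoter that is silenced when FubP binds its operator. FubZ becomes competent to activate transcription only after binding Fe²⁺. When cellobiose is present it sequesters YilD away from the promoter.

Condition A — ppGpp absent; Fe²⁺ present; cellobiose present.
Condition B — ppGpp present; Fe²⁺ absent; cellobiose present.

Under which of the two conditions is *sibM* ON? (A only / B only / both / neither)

Condition A:
ppGpp is absent, so FubP is active.
With repressor FubP bound, *temZ* is not transcribed.
So TemZ is not produced.
Fe²⁺ is present, so FubZ is active.
Cellobiose is present, so YilD is inactive.
Activator FubZ is present, so *sibM* is transcribed.
→ *sibM* is ON in A.
Condition B:
ppGpp is present, so FubP is inactive.
With no repressor bound, *temZ* is transcribed.
So TemZ is produced and active.
Fe²⁺ is absent, so FubZ is inactive.
Cellobiose is present, so YilD is inactive.
With repressor TemZ bound, *sibM* is not transcribed.
→ *sibM* is OFF in B.

A only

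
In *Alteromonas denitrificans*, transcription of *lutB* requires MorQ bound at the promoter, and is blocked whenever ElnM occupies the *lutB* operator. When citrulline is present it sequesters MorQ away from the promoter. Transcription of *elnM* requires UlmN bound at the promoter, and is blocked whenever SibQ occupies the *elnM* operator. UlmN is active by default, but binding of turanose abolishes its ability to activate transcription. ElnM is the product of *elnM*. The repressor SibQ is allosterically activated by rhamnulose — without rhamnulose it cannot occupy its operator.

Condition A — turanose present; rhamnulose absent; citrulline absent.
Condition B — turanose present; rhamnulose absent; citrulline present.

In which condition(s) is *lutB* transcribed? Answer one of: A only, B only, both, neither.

Condition A:
Turanose is present, so UlmN is inactive.
Rhamnulose is absent, so SibQ is inactive.
Required activator UlmN is absent, so *elnM* is not transcribed.
So ElnM is not produced.
Citrulline is absent, so MorQ is active.
No repressor is bound and MorQ is active, so *lutB* is transcribed.
→ *lutB* is ON in A.
Condition B:
Turanose is present, so UlmN is inactive.
Rhamnulose is absent, so SibQ is inactive.
Required activator UlmN is absent, so *elnM* is not transcribed.
So ElnM is not produced.
Citrulline is present, so MorQ is inactive.
Required activator MorQ is absent, so *lutB* is not transcribed.
→ *lutB* is OFF in B.

A only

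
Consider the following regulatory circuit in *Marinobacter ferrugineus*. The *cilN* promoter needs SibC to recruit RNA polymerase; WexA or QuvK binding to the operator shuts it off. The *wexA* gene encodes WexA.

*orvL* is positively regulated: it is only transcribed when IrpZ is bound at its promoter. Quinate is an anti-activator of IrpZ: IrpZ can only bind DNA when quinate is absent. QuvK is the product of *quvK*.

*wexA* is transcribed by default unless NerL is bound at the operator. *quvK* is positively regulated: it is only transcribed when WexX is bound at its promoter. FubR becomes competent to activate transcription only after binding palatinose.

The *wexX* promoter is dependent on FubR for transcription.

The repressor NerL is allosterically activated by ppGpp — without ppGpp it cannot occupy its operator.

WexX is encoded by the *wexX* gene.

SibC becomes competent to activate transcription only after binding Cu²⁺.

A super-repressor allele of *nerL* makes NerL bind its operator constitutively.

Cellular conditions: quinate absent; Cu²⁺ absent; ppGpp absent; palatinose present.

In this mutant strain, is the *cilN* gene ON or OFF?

OFF

NerL is constitutively active in this strain.
With repressor NerL bound, *wexA* is not transcribed.
So WexA is not produced.
Palatinose is present, so FubR is active.
No repressor is bound and FubR is active, so *wexX* is transcribed.
So WexX is produced and active.
No repressor is bound and WexX is active, so *quvK* is transcribed.
So QuvK is produced and active.
Cu²⁺ is absent, so SibC is inactive.
With repressor QuvK bound, *cilN* is not transcribed.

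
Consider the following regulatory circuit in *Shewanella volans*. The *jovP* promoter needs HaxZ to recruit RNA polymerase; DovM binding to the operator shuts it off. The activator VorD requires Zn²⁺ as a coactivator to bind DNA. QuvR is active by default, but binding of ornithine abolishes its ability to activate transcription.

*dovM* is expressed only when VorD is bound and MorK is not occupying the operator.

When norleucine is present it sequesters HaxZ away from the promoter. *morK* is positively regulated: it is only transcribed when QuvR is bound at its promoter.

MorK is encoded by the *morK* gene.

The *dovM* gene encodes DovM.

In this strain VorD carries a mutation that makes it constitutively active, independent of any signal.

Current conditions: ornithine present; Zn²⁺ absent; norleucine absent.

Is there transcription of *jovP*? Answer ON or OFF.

Norleucine is absent, so HaxZ is active.
VorD is constitutively active in this strain.
Ornithine is present, so QuvR is inactive.
Required activator QuvR is absent, so *morK* is not transcribed.
So MorK is not produced.
No repressor is bound and VorD is active, so *dovM* is transcribed.
So DovM is produced and active.
With repressor DovM bound, *jovP* is not transcribed.

OFF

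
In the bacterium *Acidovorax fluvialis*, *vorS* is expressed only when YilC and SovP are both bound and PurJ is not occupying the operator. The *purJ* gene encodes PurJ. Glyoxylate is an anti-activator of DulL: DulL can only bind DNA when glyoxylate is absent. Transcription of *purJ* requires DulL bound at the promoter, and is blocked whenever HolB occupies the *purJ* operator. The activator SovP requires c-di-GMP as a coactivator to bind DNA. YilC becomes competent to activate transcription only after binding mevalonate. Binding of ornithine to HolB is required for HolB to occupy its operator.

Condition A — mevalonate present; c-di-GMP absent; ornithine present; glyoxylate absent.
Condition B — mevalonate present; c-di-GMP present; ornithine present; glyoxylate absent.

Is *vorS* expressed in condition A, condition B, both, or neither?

Condition A:
Mevalonate is present, so YilC is active.
c-di-GMP is absent, so SovP is inactive.
Ornithine is present, so HolB is active.
Glyoxylate is absent, so DulL is active.
With repressor HolB bound, *purJ* is not transcribed.
So PurJ is not produced.
Required activator SovP is absent, so *vorS* is not transcribed.
→ *vorS* is OFF in A.
Condition B:
Mevalonate is present, so YilC is active.
c-di-GMP is present, so SovP is active.
Ornithine is present, so HolB is active.
Glyoxylate is absent, so DulL is active.
With repressor HolB bound, *purJ* is not transcribed.
So PurJ is not produced.
No repressor is bound and YilC and SovP are active, so *vorS* is transcribed.
→ *vorS* is ON in B.

B only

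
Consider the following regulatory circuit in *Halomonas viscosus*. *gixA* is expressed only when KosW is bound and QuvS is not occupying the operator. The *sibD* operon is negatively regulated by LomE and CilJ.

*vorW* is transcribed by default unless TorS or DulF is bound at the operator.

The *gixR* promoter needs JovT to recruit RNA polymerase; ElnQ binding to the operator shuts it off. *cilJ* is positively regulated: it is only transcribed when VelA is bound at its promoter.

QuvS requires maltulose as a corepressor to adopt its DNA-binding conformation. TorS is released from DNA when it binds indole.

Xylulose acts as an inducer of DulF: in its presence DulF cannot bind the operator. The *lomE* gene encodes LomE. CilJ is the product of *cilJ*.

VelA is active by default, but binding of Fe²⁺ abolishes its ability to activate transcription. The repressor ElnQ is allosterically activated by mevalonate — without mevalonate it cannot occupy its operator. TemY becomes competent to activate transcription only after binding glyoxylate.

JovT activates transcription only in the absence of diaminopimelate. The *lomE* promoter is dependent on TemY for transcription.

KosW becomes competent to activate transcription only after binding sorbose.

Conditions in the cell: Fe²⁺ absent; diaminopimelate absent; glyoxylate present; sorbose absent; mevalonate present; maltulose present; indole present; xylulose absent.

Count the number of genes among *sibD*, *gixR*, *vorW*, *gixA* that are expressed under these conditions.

Glyoxylate is present, so TemY is active.
No repressor is bound and TemY is active, so *lomE* is transcribed.
So LomE is produced and active.
Fe²⁺ is absent, so VelA is active.
No repressor is bound and VelA is active, so *cilJ* is transcribed.
So CilJ is produced and active.
With repressor LomE bound, *sibD* is not transcribed.
→ *sibD* is OFF.
Mevalonate is present, so ElnQ is active.
Diaminopimelate is absent, so JovT is active.
With repressor ElnQ bound, *gixR* is not transcribed.
→ *gixR* is OFF.
Indole is present, so TorS is inactive.
Xylulose is absent, so DulF is active.
With repressor DulF bound, *vorW* is not transcribed.
→ *vorW* is OFF.
Maltulose is present, so QuvS is active.
Sorbose is absent, so KosW is inactive.
With repressor QuvS bound, *gixA* is not transcribed.
→ *gixA* is OFF.
0 of the 4 genes are transcribed.

0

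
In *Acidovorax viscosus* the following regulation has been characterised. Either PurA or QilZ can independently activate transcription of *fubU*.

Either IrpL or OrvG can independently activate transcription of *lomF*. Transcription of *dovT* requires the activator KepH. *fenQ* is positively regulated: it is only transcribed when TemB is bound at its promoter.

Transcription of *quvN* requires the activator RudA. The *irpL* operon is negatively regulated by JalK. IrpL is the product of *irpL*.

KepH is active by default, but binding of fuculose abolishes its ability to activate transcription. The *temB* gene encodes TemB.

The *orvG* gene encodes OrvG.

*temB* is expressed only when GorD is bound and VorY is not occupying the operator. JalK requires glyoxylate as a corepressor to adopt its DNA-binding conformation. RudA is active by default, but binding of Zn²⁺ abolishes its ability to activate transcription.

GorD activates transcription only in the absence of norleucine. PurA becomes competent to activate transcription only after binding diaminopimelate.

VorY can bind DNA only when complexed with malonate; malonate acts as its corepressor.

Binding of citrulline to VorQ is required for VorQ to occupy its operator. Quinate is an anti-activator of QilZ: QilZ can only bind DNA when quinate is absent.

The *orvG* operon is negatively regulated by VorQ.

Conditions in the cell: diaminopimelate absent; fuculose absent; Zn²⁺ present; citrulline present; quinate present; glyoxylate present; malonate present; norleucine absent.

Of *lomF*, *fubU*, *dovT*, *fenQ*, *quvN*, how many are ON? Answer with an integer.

Glyoxylate is present, so JalK is active.
With repressor JalK bound, *irpL* is not transcribed.
So IrpL is not produced.
Citrulline is present, so VorQ is active.
With repressor VorQ bound, *orvG* is not transcribed.
So OrvG is not produced.
No activator is available at the *lomF* promoter, so *lomF* is not transcribed.
→ *lomF* is OFF.
Diaminopimelate is absent, so PurA is inactive.
Quinate is present, so QilZ is inactive.
No activator is available at the *fubU* promoter, so *fubU* is not transcribed.
→ *fubU* is OFF.
Fuculose is absent, so KepH is active.
No repressor is bound and KepH is active, so *dovT* is transcribed.
→ *dovT* is ON.
Malonate is present, so VorY is active.
Norleucine is absent, so GorD is active.
With repressor VorY bound, *temB* is not transcribed.
So TemB is not produced.
Required activator TemB is absent, so *fenQ* is not transcribed.
→ *fenQ* is OFF.
Zn²⁺ is present, so RudA is inactive.
Required activator RudA is absent, so *quvN* is not transcribed.
→ *quvN* is OFF.
1 of the 5 genes is transcribed.

1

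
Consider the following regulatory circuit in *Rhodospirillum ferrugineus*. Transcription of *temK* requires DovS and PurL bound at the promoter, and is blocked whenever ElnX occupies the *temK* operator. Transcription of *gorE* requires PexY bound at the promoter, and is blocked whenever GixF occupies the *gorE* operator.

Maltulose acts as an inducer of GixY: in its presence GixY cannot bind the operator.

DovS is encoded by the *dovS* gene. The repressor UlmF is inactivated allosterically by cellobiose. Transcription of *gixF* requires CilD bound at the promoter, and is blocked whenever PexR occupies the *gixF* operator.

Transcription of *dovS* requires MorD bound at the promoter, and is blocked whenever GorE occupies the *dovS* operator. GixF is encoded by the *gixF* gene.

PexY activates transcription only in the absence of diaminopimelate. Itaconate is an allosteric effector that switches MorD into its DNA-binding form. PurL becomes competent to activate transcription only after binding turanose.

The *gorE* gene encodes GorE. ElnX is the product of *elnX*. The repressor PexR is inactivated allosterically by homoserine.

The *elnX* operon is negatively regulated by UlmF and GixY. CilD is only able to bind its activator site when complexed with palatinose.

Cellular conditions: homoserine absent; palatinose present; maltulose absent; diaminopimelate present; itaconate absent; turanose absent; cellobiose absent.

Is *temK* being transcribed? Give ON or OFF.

OFF

Itaconate is absent, so MorD is inactive.
Palatinose is present, so CilD is active.
Homoserine is absent, so PexR is active.
With repressor PexR bound, *gixF* is not transcribed.
So GixF is not produced.
Diaminopimelate is present, so PexY is inactive.
Required activator PexY is absent, so *gorE* is not transcribed.
So GorE is not produced.
Required activator MorD is absent, so *dovS* is not transcribed.
So DovS is not produced.
Cellobiose is absent, so UlmF is active.
Maltulose is absent, so GixY is active.
With repressor UlmF bound, *elnX* is not transcribed.
So ElnX is not produced.
Turanose is absent, so PurL is inactive.
Required activator DovS is absent, so *temK* is not transcribed.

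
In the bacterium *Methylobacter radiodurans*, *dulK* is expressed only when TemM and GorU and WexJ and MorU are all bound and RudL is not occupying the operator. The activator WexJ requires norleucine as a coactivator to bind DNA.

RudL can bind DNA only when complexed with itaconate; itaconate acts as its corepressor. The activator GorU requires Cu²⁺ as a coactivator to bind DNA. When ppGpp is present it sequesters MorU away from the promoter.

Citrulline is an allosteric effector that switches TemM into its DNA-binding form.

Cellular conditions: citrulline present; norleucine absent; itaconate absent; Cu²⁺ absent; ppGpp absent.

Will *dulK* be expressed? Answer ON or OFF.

OFF

Citrulline is present, so TemM is active.
Cu²⁺ is absent, so GorU is inactive.
Norleucine is absent, so WexJ is inactive.
ppGpp is absent, so MorU is active.
Itaconate is absent, so RudL is inactive.
Required activator GorU is absent, so *dulK* is not transcribed.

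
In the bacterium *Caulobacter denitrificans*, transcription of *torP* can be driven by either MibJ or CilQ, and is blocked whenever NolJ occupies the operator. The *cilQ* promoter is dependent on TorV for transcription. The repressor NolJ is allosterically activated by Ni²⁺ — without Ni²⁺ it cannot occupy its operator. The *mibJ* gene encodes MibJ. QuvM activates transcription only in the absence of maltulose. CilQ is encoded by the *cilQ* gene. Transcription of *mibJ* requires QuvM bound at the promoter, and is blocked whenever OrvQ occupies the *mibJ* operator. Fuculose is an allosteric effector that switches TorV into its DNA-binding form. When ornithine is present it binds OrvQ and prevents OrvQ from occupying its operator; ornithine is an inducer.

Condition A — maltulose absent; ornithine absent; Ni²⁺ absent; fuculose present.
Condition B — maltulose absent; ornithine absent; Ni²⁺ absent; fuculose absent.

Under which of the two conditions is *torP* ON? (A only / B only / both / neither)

Condition A:
Maltulose is absent, so QuvM is active.
Ornithine is absent, so OrvQ is active.
With repressor OrvQ bound, *mibJ* is not transcribed.
So MibJ is not produced.
Ni²⁺ is absent, so NolJ is inactive.
Fuculose is present, so TorV is active.
No repressor is bound and TorV is active, so *cilQ* is transcribed.
So CilQ is produced and active.
Activator CilQ is present, so *torP* is transcribed.
→ *torP* is ON in A.
Condition B:
Maltulose is absent, so QuvM is active.
Ornithine is absent, so OrvQ is active.
With repressor OrvQ bound, *mibJ* is not transcribed.
So MibJ is not produced.
Ni²⁺ is absent, so NolJ is inactive.
Fuculose is absent, so TorV is inactive.
Required activator TorV is absent, so *cilQ* is not transcribed.
So CilQ is not produced.
No activator is available at the *torP* promoter, so *torP* is not transcribed.
→ *torP* is OFF in B.

A only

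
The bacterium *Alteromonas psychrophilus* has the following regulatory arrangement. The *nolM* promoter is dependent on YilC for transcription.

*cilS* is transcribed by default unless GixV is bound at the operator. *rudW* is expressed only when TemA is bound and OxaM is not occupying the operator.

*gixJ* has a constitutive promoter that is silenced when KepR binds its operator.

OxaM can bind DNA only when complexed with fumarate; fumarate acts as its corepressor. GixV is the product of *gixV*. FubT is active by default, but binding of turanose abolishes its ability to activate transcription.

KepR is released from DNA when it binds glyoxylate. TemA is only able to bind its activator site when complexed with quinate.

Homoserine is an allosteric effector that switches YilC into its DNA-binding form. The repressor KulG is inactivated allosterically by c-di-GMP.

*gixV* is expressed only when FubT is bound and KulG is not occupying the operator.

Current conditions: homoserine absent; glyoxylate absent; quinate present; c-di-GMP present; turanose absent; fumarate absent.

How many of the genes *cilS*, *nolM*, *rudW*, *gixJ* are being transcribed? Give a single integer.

1

Turanose is absent, so FubT is active.
c-di-GMP is present, so KulG is inactive.
No repressor is bound and FubT is active, so *gixV* is transcribed.
So GixV is produced and active.
With repressor GixV bound, *cilS* is not transcribed.
→ *cilS* is OFF.
Homoserine is absent, so YilC is inactive.
Required activator YilC is absent, so *nolM* is not transcribed.
→ *nolM* is OFF.
Quinate is present, so TemA is active.
Fumarate is absent, so OxaM is inactive.
No repressor is bound and TemA is active, so *rudW* is transcribed.
→ *rudW* is ON.
Glyoxylate is absent, so KepR is active.
With repressor KepR bound, *gixJ* is not transcribed.
→ *gixJ* is OFF.
1 of the 4 genes is transcribed.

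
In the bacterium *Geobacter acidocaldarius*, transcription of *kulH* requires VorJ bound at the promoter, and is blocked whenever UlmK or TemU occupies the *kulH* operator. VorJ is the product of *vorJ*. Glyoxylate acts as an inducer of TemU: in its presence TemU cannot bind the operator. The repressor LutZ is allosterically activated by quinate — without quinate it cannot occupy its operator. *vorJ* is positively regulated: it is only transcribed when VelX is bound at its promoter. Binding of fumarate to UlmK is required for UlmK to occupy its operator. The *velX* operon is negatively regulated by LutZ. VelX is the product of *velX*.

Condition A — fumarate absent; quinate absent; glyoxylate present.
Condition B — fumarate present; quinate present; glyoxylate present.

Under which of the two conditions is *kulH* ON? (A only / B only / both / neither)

A only

Condition A:
Fumarate is absent, so UlmK is inactive.
Quinate is absent, so LutZ is inactive.
With no repressor bound, *velX* is transcribed.
So VelX is produced and active.
No repressor is bound and VelX is active, so *vorJ* is transcribed.
So VorJ is produced and active.
Glyoxylate is present, so TemU is inactive.
No repressor is bound and VorJ is active, so *kulH* is transcribed.
→ *kulH* is ON in A.
Condition B:
Fumarate is present, so UlmK is active.
Quinate is present, so LutZ is active.
With repressor LutZ bound, *velX* is not transcribed.
So VelX is not produced.
Required activator VelX is absent, so *vorJ* is not transcribed.
So VorJ is not produced.
Glyoxylate is present, so TemU is inactive.
With repressor UlmK bound, *kulH* is not transcribed.
→ *kulH* is OFF in B.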